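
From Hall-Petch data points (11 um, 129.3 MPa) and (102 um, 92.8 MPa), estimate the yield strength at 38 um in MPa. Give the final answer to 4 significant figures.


sigma_y = sigma0 + k / sqrt(d)
1/sqrt(d1) = 1/sqrt(1.1e-05) = 301.511;  1/sqrt(d2) = 99.0148
k = (sigma1 - sigma2) / (1/sqrt(d1) - 1/sqrt(d2)) = (129.3 - 92.8) / (301.511 - 99.0148) = 0.18025 MPa*m^0.5
sigma0 = sigma1 - k/sqrt(d1) = 129.3 - 0.18025*301.511 = 74.9526 MPa
sigma_y(d3) = 74.9526 + 0.18025 / sqrt(3.8e-05) = 104.2 MPa


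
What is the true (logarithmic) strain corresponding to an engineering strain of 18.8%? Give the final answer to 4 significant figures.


epsilon_true = ln(1 + epsilon_eng)
epsilon_true = ln(1 + 0.188)
epsilon_true = 0.1723


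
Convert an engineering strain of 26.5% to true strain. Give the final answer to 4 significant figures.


epsilon_true = ln(1 + epsilon_eng)
epsilon_true = ln(1 + 0.265)
epsilon_true = 0.2351


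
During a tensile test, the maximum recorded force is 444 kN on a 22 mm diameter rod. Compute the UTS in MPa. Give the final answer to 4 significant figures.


A0 = pi*(d/2)^2 = pi*(22/2)^2 = 380.133 mm^2
UTS = F_max / A0 = 444*1000 / 380.133
UTS = 1168 MPa


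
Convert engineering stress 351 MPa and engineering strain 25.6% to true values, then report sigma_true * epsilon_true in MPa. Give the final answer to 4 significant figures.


sigma_true = sigma_eng * (1 + epsilon_eng)
sigma_true = 351 * (1 + 0.256) = 440.856 MPa
epsilon_true = ln(1 + epsilon_eng)
epsilon_true = ln(1 + 0.256) = 0.227932
sigma_true * epsilon_true = 440.856 * 0.227932 = 100.5 MPa


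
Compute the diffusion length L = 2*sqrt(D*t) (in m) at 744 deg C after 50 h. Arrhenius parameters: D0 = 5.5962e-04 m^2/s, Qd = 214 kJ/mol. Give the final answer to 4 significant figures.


Step 1: D = D0 * exp(-Qd/(R*T))
T = 1017.15 K
D = 5.5962e-04 * exp(-214e3 / (8.314 * 1017.15)) = 5.72476e-15 m^2/s
Step 2: L = 2*sqrt(D*t)
t = 50 h = 180000 s
L = 2*sqrt(5.72476e-15 * 180000) = 6.42e-05 m


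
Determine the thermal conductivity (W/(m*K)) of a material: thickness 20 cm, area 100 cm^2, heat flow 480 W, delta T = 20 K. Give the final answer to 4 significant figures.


k = Q*L / (A*dT)
L = 0.2 m, A = 0.01 m^2
k = 480 * 0.2 / (0.01 * 20)
k = 480 W/(m*K)


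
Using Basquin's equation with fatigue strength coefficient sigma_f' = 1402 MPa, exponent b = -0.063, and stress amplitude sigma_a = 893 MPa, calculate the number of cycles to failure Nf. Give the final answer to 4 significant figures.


sigma_a = sigma_f' * (2*Nf)^b
2*Nf = (sigma_a / sigma_f')^(1/b)
2*Nf = (893 / 1402)^(1/-0.063)
2*Nf = 1286.68
Nf = 643.3 cycles


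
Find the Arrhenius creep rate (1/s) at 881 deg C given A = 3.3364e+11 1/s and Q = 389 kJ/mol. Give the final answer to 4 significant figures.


rate = A * exp(-Q / (R*T))
T = 881 + 273.15 = 1154.15 K
rate = 3.3364e+11 * exp(-389e3 / (8.314 * 1154.15))
rate = 8.265e-07 1/s


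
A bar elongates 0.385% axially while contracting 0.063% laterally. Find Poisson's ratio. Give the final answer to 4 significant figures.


nu = -epsilon_lat / epsilon_axial
Lateral strain is contraction (negative), so using magnitudes:
nu = 0.063 / 0.385
nu = 0.1636


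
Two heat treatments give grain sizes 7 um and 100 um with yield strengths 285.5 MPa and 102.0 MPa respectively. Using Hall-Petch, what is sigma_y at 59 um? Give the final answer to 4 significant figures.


sigma_y = sigma0 + k / sqrt(d)
1/sqrt(d1) = 1/sqrt(7e-06) = 377.964;  1/sqrt(d2) = 100
k = (sigma1 - sigma2) / (1/sqrt(d1) - 1/sqrt(d2)) = (285.5 - 102.0) / (377.964 - 100) = 0.660156 MPa*m^0.5
sigma0 = sigma1 - k/sqrt(d1) = 285.5 - 0.660156*377.964 = 35.9844 MPa
sigma_y(d3) = 35.9844 + 0.660156 / sqrt(5.9e-05) = 121.9 MPa


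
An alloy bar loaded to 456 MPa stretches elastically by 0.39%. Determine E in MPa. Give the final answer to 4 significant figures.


E = sigma / epsilon
epsilon = 0.39% = 3.9e-03
E = 456 / 3.9e-03
E = 116900 MPa


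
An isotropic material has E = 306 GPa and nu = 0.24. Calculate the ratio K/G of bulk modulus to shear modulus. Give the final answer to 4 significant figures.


G = E / (2*(1+nu))
G = 306 / (2*(1+0.24)) = 123.387 GPa
K = E / (3*(1-2*nu))
K = 306 / (3*(1-2*0.24)) = 196.154 GPa
K/G = 196.154 / 123.387 = 1.59


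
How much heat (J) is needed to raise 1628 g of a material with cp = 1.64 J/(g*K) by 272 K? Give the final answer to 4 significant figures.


Q = m * cp * dT
Q = 1628 * 1.64 * 272
Q = 726200 J


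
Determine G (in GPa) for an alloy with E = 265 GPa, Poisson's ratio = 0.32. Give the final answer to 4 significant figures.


G = E / (2*(1+nu))
G = 265 / (2*(1+0.32))
G = 100.4 GPa


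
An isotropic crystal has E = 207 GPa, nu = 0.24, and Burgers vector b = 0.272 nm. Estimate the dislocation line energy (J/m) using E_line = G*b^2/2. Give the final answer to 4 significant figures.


Step 1: G = E / (2*(1+nu))
G = 207 / (2*(1+0.24)) = 83.4677 GPa = 8.34677e+10 Pa
Step 2: E_line = G*b^2/2
b = 0.272 nm = 2.72e-10 m
E_line = 0.5 * 8.34677e+10 * (2.72e-10)^2 = 3.088e-09 J/m


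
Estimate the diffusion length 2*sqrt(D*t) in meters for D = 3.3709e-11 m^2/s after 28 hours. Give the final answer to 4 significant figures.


t = 28 hr = 100800 s
Diffusion length = 2*sqrt(D*t)
= 2*sqrt(3.3709e-11 * 100800)
= 3.687e-03 m


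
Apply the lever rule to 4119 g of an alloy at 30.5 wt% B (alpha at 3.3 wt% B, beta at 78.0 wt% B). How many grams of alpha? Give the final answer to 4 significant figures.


f_alpha = (C_beta - C0) / (C_beta - C_alpha)
f_alpha = (78.0 - 30.5) / (78.0 - 3.3) = 0.635877
m_alpha = f_alpha * m_total = 0.635877 * 4119 = 2619 g


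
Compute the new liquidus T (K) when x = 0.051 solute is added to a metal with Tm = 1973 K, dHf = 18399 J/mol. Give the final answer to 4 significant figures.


dT = R*Tm^2*x / dHf
dT = 8.314 * 1973^2 * 0.051 / 18399
dT = 89.7099 K
T_new = 1973 - 89.7099 = 1883 K


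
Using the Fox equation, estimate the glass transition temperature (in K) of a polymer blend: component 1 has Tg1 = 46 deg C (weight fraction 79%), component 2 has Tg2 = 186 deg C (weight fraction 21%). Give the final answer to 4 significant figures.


1/Tg = w1/Tg1 + w2/Tg2 (in Kelvin)
Tg1 = 319.15 K, Tg2 = 459.15 K
1/Tg = 0.79/319.15 + 0.21/459.15
Tg = 341 K


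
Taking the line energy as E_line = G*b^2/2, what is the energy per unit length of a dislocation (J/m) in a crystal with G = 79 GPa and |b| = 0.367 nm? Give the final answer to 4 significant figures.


E = G*b^2/2
b = 0.367 nm = 3.67e-10 m
G = 79 GPa = 7.9e+10 Pa
E = 0.5 * 7.9e+10 * (3.67e-10)^2
E = 5.32e-09 J/m


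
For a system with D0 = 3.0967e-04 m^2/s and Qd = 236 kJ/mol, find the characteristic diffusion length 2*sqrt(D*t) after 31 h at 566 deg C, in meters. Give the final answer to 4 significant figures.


Step 1: D = D0 * exp(-Qd/(R*T))
T = 839.15 K
D = 3.0967e-04 * exp(-236e3 / (8.314 * 839.15)) = 6.3104e-19 m^2/s
Step 2: L = 2*sqrt(D*t)
t = 31 h = 111600 s
L = 2*sqrt(6.3104e-19 * 111600) = 5.308e-07 m


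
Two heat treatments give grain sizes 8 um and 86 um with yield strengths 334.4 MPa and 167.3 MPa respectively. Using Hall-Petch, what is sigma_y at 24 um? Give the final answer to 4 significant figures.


sigma_y = sigma0 + k / sqrt(d)
1/sqrt(d1) = 1/sqrt(8e-06) = 353.553;  1/sqrt(d2) = 107.833
k = (sigma1 - sigma2) / (1/sqrt(d1) - 1/sqrt(d2)) = (334.4 - 167.3) / (353.553 - 107.833) = 0.680041 MPa*m^0.5
sigma0 = sigma1 - k/sqrt(d1) = 334.4 - 0.680041*353.553 = 93.9693 MPa
sigma_y(d3) = 93.9693 + 0.680041 / sqrt(2.4e-05) = 232.8 MPa


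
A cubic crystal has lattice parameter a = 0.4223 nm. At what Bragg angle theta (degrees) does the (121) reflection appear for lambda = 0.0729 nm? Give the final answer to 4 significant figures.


d = a / sqrt(h^2+k^2+l^2)
d = 0.4223 / sqrt(6) = 0.172403 nm
lambda = 2*d*sin(theta)  =>  sin(theta) = lambda / (2*d)
sin(theta) = 0.0729 / (2 * 0.172403) = 0.211423
theta = 12.21 deg


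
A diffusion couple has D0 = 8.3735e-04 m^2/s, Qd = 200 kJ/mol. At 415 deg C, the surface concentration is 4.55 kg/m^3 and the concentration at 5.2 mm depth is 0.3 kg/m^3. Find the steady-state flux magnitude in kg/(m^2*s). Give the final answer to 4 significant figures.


Step 1: D = D0 * exp(-Qd/(R*T))
T = 415 + 273.15 = 688.15 K
D = 8.3735e-04 * exp(-200e3 / (8.314 * 688.15)) = 5.51036e-19 m^2/s
Step 2: J = D * (C1 - C2) / dx
J = 5.51036e-19 * (4.55 - 0.3) / 5.2e-03
J = 4.504e-16 kg/(m^2*s)


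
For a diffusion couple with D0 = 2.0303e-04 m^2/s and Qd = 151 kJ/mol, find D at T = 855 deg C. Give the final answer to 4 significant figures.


D = D0 * exp(-Qd / (R*T))
T = 1128.15 K
D = 2.0303e-04 * exp(-151e3 / (8.314 * 1128.15))
D = 2.069e-11 m^2/s


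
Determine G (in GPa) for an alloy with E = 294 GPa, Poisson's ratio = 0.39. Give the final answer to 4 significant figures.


G = E / (2*(1+nu))
G = 294 / (2*(1+0.39))
G = 105.8 GPa


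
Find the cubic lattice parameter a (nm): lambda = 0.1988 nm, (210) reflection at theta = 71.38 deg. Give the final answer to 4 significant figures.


d = lambda / (2*sin(theta))
d = 0.1988 / (2*sin(71.38 deg))
d = 0.10489 nm
a = d * sqrt(h^2+k^2+l^2) = 0.10489 * sqrt(5)
a = 0.2345 nm


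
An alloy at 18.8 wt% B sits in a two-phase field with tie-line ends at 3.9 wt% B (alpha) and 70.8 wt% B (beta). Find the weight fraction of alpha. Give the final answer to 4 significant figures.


f_alpha = (C_beta - C0) / (C_beta - C_alpha)
f_alpha = (70.8 - 18.8) / (70.8 - 3.9)
f_alpha = 0.7773


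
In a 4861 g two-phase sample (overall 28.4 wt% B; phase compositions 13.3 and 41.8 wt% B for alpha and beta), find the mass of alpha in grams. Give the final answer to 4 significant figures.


f_alpha = (C_beta - C0) / (C_beta - C_alpha)
f_alpha = (41.8 - 28.4) / (41.8 - 13.3) = 0.470175
m_alpha = f_alpha * m_total = 0.470175 * 4861 = 2286 g


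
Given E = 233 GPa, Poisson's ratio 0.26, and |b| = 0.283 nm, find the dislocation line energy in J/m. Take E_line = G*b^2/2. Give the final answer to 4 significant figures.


Step 1: G = E / (2*(1+nu))
G = 233 / (2*(1+0.26)) = 92.4603 GPa = 9.24603e+10 Pa
Step 2: E_line = G*b^2/2
b = 0.283 nm = 2.83e-10 m
E_line = 0.5 * 9.24603e+10 * (2.83e-10)^2 = 3.703e-09 J/m


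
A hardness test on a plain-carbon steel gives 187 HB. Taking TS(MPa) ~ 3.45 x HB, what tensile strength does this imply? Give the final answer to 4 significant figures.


TS (MPa) = 3.45 * HB
TS = 3.45 * 187
TS = 645.2 MPa


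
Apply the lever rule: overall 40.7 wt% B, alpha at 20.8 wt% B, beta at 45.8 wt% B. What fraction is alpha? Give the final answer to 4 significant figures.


f_alpha = (C_beta - C0) / (C_beta - C_alpha)
f_alpha = (45.8 - 40.7) / (45.8 - 20.8)
f_alpha = 0.204


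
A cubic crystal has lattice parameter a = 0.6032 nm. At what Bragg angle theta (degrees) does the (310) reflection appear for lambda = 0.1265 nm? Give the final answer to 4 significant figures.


d = a / sqrt(h^2+k^2+l^2)
d = 0.6032 / sqrt(10) = 0.190749 nm
lambda = 2*d*sin(theta)  =>  sin(theta) = lambda / (2*d)
sin(theta) = 0.1265 / (2 * 0.190749) = 0.331588
theta = 19.37 deg


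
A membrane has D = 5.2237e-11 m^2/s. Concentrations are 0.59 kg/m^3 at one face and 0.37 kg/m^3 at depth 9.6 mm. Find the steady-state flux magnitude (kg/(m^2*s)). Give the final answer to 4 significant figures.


J = -D * (dC/dx) = D * (C1 - C2) / dx
J = 5.2237e-11 * (0.59 - 0.37) / 9.6e-03
J = 1.197e-09 kg/(m^2*s)


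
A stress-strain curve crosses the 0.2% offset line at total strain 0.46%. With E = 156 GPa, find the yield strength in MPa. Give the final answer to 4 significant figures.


Offset strain = 0.002
Elastic strain at yield = total_strain - offset = 4.6e-03 - 0.002 = 2.6e-03
sigma_y = E * elastic_strain = 156000 * 2.6e-03
sigma_y = 405.6 MPa


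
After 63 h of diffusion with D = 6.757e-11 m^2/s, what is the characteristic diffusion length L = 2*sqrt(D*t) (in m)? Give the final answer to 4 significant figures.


t = 63 hr = 226800 s
Diffusion length = 2*sqrt(D*t)
= 2*sqrt(6.757e-11 * 226800)
= 7.829e-03 m


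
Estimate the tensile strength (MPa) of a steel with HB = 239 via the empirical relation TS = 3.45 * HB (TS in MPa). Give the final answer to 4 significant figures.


TS (MPa) = 3.45 * HB
TS = 3.45 * 239
TS = 824.6 MPa


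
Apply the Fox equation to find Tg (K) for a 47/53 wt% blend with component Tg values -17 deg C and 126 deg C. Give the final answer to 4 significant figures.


1/Tg = w1/Tg1 + w2/Tg2 (in Kelvin)
Tg1 = 256.15 K, Tg2 = 399.15 K
1/Tg = 0.47/256.15 + 0.53/399.15
Tg = 316.2 K


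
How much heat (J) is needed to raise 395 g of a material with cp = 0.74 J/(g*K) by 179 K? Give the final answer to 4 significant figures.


Q = m * cp * dT
Q = 395 * 0.74 * 179
Q = 52320 J


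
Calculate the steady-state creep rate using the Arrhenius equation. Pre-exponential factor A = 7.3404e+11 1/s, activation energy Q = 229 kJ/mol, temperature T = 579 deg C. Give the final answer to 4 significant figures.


rate = A * exp(-Q / (R*T))
T = 579 + 273.15 = 852.15 K
rate = 7.3404e+11 * exp(-229e3 / (8.314 * 852.15))
rate = 6.731e-03 1/s


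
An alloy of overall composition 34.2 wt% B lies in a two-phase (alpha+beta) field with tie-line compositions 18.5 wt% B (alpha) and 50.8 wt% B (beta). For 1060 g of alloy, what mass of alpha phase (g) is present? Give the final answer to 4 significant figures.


f_alpha = (C_beta - C0) / (C_beta - C_alpha)
f_alpha = (50.8 - 34.2) / (50.8 - 18.5) = 0.513932
m_alpha = f_alpha * m_total = 0.513932 * 1060 = 544.8 g


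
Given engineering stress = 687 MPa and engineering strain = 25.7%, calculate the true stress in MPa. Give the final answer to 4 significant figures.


sigma_true = sigma_eng * (1 + epsilon_eng)
sigma_true = 687 * (1 + 0.257)
sigma_true = 863.6 MPa


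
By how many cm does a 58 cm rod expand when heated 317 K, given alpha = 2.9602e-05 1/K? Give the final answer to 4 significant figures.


dL = L0 * alpha * dT
dL = 58 * 2.9602e-05 * 317
dL = 0.5443 cm


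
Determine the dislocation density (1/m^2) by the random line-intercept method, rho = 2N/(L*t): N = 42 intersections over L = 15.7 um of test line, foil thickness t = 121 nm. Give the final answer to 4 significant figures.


rho = 2N / (L * t)
L = 15.7 um = 1.57e-05 m, t = 121 nm = 1.21e-07 m
rho = 2 * 42 / (1.57e-05 * 1.21e-07)
rho = 4.422e+13 1/m^2


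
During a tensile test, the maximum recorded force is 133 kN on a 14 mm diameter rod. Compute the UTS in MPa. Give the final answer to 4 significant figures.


A0 = pi*(d/2)^2 = pi*(14/2)^2 = 153.938 mm^2
UTS = F_max / A0 = 133*1000 / 153.938
UTS = 864 MPa


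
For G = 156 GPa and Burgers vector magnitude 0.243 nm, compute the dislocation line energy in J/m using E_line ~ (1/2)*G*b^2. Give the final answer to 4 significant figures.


E = G*b^2/2
b = 0.243 nm = 2.43e-10 m
G = 156 GPa = 1.56e+11 Pa
E = 0.5 * 1.56e+11 * (2.43e-10)^2
E = 4.606e-09 J/m


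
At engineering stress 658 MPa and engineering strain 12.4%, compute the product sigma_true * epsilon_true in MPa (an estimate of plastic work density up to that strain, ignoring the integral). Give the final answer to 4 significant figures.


sigma_true = sigma_eng * (1 + epsilon_eng)
sigma_true = 658 * (1 + 0.124) = 739.592 MPa
epsilon_true = ln(1 + epsilon_eng)
epsilon_true = ln(1 + 0.124) = 0.116894
sigma_true * epsilon_true = 739.592 * 0.116894 = 86.45 MPa


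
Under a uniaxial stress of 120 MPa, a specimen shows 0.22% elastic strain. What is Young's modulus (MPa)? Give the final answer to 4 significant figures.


E = sigma / epsilon
epsilon = 0.22% = 2.2e-03
E = 120 / 2.2e-03
E = 54550 MPa


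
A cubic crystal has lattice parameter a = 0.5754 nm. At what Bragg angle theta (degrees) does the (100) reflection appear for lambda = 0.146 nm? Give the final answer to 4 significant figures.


d = a / sqrt(h^2+k^2+l^2)
d = 0.5754 / sqrt(1) = 0.5754 nm
lambda = 2*d*sin(theta)  =>  sin(theta) = lambda / (2*d)
sin(theta) = 0.146 / (2 * 0.5754) = 0.126868
theta = 7.289 deg


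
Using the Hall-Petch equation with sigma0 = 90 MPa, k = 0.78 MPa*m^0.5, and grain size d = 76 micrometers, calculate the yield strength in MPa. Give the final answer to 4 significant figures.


sigma_y = sigma0 + k / sqrt(d)
d = 76 um = 7.6e-05 m
sigma_y = 90 + 0.78 / sqrt(7.6e-05)
sigma_y = 179.5 MPa


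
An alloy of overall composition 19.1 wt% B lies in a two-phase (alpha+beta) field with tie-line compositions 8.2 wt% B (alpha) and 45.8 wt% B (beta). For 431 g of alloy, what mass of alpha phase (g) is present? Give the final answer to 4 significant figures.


f_alpha = (C_beta - C0) / (C_beta - C_alpha)
f_alpha = (45.8 - 19.1) / (45.8 - 8.2) = 0.710106
m_alpha = f_alpha * m_total = 0.710106 * 431 = 306.1 g


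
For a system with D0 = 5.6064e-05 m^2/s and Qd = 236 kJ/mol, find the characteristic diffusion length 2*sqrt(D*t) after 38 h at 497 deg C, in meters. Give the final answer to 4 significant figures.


Step 1: D = D0 * exp(-Qd/(R*T))
T = 770.15 K
D = 5.6064e-05 * exp(-236e3 / (8.314 * 770.15)) = 5.51628e-21 m^2/s
Step 2: L = 2*sqrt(D*t)
t = 38 h = 136800 s
L = 2*sqrt(5.51628e-21 * 136800) = 5.494e-08 m


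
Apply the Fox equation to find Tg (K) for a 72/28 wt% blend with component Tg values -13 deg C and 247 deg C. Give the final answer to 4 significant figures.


1/Tg = w1/Tg1 + w2/Tg2 (in Kelvin)
Tg1 = 260.15 K, Tg2 = 520.15 K
1/Tg = 0.72/260.15 + 0.28/520.15
Tg = 302.5 K


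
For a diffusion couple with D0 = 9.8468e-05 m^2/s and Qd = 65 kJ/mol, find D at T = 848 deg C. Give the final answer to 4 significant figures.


D = D0 * exp(-Qd / (R*T))
T = 1121.15 K
D = 9.8468e-05 * exp(-65e3 / (8.314 * 1121.15))
D = 9.222e-08 m^2/s


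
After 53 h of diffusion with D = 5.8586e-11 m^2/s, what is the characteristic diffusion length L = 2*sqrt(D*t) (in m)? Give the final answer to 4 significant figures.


t = 53 hr = 190800 s
Diffusion length = 2*sqrt(D*t)
= 2*sqrt(5.8586e-11 * 190800)
= 6.687e-03 m


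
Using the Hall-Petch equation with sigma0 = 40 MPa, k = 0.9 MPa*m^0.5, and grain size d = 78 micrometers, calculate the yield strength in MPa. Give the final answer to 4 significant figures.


sigma_y = sigma0 + k / sqrt(d)
d = 78 um = 7.8e-05 m
sigma_y = 40 + 0.9 / sqrt(7.8e-05)
sigma_y = 141.9 MPa


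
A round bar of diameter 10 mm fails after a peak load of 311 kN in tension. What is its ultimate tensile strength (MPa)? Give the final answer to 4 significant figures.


A0 = pi*(d/2)^2 = pi*(10/2)^2 = 78.5398 mm^2
UTS = F_max / A0 = 311*1000 / 78.5398
UTS = 3960 MPa


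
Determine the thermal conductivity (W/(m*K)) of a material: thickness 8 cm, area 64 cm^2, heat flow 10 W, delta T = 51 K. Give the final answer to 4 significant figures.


k = Q*L / (A*dT)
L = 0.08 m, A = 6.4e-03 m^2
k = 10 * 0.08 / (6.4e-03 * 51)
k = 2.451 W/(m*K)


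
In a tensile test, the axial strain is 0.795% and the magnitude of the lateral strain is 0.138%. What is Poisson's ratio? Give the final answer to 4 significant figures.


nu = -epsilon_lat / epsilon_axial
Lateral strain is contraction (negative), so using magnitudes:
nu = 0.138 / 0.795
nu = 0.1736


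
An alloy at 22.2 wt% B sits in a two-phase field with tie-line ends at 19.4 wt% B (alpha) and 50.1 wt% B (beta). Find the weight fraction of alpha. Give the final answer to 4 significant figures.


f_alpha = (C_beta - C0) / (C_beta - C_alpha)
f_alpha = (50.1 - 22.2) / (50.1 - 19.4)
f_alpha = 0.9088


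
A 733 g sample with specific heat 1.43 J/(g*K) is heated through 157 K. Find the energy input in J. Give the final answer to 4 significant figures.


Q = m * cp * dT
Q = 733 * 1.43 * 157
Q = 164600 J


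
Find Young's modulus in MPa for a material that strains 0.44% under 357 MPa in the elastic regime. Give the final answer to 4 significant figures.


E = sigma / epsilon
epsilon = 0.44% = 4.4e-03
E = 357 / 4.4e-03
E = 81140 MPa


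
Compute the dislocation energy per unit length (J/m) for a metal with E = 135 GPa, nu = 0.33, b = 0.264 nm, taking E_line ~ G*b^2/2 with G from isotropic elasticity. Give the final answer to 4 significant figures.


Step 1: G = E / (2*(1+nu))
G = 135 / (2*(1+0.33)) = 50.7519 GPa = 5.07519e+10 Pa
Step 2: E_line = G*b^2/2
b = 0.264 nm = 2.64e-10 m
E_line = 0.5 * 5.07519e+10 * (2.64e-10)^2 = 1.769e-09 J/m


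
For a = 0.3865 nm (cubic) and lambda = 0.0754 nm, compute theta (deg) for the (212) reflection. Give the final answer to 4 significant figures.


d = a / sqrt(h^2+k^2+l^2)
d = 0.3865 / sqrt(9) = 0.128833 nm
lambda = 2*d*sin(theta)  =>  sin(theta) = lambda / (2*d)
sin(theta) = 0.0754 / (2 * 0.128833) = 0.292626
theta = 17.02 deg


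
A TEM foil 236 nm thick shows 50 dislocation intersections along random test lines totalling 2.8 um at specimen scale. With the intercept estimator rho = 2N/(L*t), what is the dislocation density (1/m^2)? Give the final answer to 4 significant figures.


rho = 2N / (L * t)
L = 2.8 um = 2.8e-06 m, t = 236 nm = 2.36e-07 m
rho = 2 * 50 / (2.8e-06 * 2.36e-07)
rho = 1.513e+14 1/m^2


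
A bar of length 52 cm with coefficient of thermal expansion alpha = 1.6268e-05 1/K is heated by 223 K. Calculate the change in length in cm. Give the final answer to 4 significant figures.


dL = L0 * alpha * dT
dL = 52 * 1.6268e-05 * 223
dL = 0.1886 cm


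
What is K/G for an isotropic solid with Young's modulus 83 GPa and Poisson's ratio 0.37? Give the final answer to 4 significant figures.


G = E / (2*(1+nu))
G = 83 / (2*(1+0.37)) = 30.292 GPa
K = E / (3*(1-2*nu))
K = 83 / (3*(1-2*0.37)) = 106.41 GPa
K/G = 106.41 / 30.292 = 3.513


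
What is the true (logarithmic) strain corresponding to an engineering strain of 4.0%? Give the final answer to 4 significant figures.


epsilon_true = ln(1 + epsilon_eng)
epsilon_true = ln(1 + 0.04)
epsilon_true = 0.03922


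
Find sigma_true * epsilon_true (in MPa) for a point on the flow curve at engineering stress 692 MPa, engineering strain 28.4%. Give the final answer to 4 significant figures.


sigma_true = sigma_eng * (1 + epsilon_eng)
sigma_true = 692 * (1 + 0.284) = 888.528 MPa
epsilon_true = ln(1 + epsilon_eng)
epsilon_true = ln(1 + 0.284) = 0.24998
sigma_true * epsilon_true = 888.528 * 0.24998 = 222.1 MPa


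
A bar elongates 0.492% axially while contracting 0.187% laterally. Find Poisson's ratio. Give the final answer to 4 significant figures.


nu = -epsilon_lat / epsilon_axial
Lateral strain is contraction (negative), so using magnitudes:
nu = 0.187 / 0.492
nu = 0.3801


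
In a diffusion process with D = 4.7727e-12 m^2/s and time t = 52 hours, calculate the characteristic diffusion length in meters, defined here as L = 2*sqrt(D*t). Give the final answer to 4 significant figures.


t = 52 hr = 187200 s
Diffusion length = 2*sqrt(D*t)
= 2*sqrt(4.7727e-12 * 187200)
= 1.89e-03 m


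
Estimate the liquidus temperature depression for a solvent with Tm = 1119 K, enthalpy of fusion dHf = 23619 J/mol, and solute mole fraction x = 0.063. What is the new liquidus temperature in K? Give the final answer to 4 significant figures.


dT = R*Tm^2*x / dHf
dT = 8.314 * 1119^2 * 0.063 / 23619
dT = 27.7683 K
T_new = 1119 - 27.7683 = 1091 K


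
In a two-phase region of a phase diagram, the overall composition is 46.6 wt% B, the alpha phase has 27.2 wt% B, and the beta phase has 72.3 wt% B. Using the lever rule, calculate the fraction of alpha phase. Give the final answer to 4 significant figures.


f_alpha = (C_beta - C0) / (C_beta - C_alpha)
f_alpha = (72.3 - 46.6) / (72.3 - 27.2)
f_alpha = 0.5698


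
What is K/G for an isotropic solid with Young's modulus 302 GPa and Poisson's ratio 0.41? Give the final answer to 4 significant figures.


G = E / (2*(1+nu))
G = 302 / (2*(1+0.41)) = 107.092 GPa
K = E / (3*(1-2*nu))
K = 302 / (3*(1-2*0.41)) = 559.259 GPa
K/G = 559.259 / 107.092 = 5.222


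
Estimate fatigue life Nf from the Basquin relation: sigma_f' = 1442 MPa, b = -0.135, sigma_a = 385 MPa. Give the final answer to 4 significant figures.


sigma_a = sigma_f' * (2*Nf)^b
2*Nf = (sigma_a / sigma_f')^(1/b)
2*Nf = (385 / 1442)^(1/-0.135)
2*Nf = 17708.5
Nf = 8854 cycles


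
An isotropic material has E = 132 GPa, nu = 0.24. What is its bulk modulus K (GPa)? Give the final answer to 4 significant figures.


K = E / (3*(1-2*nu))
K = 132 / (3*(1-2*0.24))
K = 84.62 GPa


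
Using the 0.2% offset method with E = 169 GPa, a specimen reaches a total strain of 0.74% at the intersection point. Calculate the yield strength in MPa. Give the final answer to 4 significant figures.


Offset strain = 0.002
Elastic strain at yield = total_strain - offset = 7.4e-03 - 0.002 = 5.4e-03
sigma_y = E * elastic_strain = 169000 * 5.4e-03
sigma_y = 912.6 MPa


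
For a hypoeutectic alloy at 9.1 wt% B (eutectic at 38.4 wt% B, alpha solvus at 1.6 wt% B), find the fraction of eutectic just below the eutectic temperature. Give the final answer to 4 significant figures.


f_primary = (C_e - C0) / (C_e - C_alpha_max)
f_primary = (38.4 - 9.1) / (38.4 - 1.6)
f_primary = 0.796196
f_eutectic = 1 - 0.796196 = 0.2038


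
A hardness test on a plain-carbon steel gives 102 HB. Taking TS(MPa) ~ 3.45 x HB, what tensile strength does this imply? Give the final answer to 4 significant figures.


TS (MPa) = 3.45 * HB
TS = 3.45 * 102
TS = 351.9 MPa


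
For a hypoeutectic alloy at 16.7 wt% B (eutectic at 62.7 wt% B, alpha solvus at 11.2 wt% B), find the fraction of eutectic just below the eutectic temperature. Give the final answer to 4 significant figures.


f_primary = (C_e - C0) / (C_e - C_alpha_max)
f_primary = (62.7 - 16.7) / (62.7 - 11.2)
f_primary = 0.893204
f_eutectic = 1 - 0.893204 = 0.1068


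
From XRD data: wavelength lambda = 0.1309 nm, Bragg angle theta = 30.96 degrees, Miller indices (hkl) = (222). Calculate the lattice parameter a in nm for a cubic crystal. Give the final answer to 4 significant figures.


d = lambda / (2*sin(theta))
d = 0.1309 / (2*sin(30.96 deg))
d = 0.127226 nm
a = d * sqrt(h^2+k^2+l^2) = 0.127226 * sqrt(12)
a = 0.4407 nm


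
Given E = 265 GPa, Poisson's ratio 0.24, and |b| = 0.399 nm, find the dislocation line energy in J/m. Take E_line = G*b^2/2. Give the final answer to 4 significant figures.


Step 1: G = E / (2*(1+nu))
G = 265 / (2*(1+0.24)) = 106.855 GPa = 1.06855e+11 Pa
Step 2: E_line = G*b^2/2
b = 0.399 nm = 3.99e-10 m
E_line = 0.5 * 1.06855e+11 * (3.99e-10)^2 = 8.506e-09 J/m


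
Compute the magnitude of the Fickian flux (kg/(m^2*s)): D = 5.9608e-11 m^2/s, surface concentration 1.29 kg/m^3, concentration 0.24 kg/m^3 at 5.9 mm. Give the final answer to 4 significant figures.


J = -D * (dC/dx) = D * (C1 - C2) / dx
J = 5.9608e-11 * (1.29 - 0.24) / 5.9e-03
J = 1.061e-08 kg/(m^2*s)


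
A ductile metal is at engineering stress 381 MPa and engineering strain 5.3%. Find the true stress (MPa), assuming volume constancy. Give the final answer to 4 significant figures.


sigma_true = sigma_eng * (1 + epsilon_eng)
sigma_true = 381 * (1 + 0.053)
sigma_true = 401.2 MPa


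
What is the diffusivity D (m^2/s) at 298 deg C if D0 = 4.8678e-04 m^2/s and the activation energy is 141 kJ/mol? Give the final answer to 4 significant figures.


D = D0 * exp(-Qd / (R*T))
T = 571.15 K
D = 4.8678e-04 * exp(-141e3 / (8.314 * 571.15))
D = 6.19e-17 m^2/s


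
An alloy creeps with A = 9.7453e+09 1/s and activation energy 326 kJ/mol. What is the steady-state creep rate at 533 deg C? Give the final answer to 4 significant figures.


rate = A * exp(-Q / (R*T))
T = 533 + 273.15 = 806.15 K
rate = 9.7453e+09 * exp(-326e3 / (8.314 * 806.15))
rate = 7.325e-12 1/s


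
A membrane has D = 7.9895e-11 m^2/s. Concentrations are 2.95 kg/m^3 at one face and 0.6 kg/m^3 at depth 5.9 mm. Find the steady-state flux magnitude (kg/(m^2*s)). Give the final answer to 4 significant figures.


J = -D * (dC/dx) = D * (C1 - C2) / dx
J = 7.9895e-11 * (2.95 - 0.6) / 5.9e-03
J = 3.182e-08 kg/(m^2*s)


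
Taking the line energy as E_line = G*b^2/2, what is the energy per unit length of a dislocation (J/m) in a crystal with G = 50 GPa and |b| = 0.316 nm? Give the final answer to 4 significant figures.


E = G*b^2/2
b = 0.316 nm = 3.16e-10 m
G = 50 GPa = 5e+10 Pa
E = 0.5 * 5e+10 * (3.16e-10)^2
E = 2.496e-09 J/m


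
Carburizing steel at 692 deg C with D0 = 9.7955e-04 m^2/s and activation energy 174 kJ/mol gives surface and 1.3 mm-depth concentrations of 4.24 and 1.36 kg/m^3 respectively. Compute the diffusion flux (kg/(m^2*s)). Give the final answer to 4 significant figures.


Step 1: D = D0 * exp(-Qd/(R*T))
T = 692 + 273.15 = 965.15 K
D = 9.7955e-04 * exp(-174e3 / (8.314 * 965.15)) = 3.74694e-13 m^2/s
Step 2: J = D * (C1 - C2) / dx
J = 3.74694e-13 * (4.24 - 1.36) / 1.3e-03
J = 8.301e-10 kg/(m^2*s)


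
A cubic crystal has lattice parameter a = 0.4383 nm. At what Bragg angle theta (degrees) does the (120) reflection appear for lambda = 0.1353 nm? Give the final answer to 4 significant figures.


d = a / sqrt(h^2+k^2+l^2)
d = 0.4383 / sqrt(5) = 0.196014 nm
lambda = 2*d*sin(theta)  =>  sin(theta) = lambda / (2*d)
sin(theta) = 0.1353 / (2 * 0.196014) = 0.345129
theta = 20.19 deg


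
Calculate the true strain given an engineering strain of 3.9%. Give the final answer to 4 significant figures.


epsilon_true = ln(1 + epsilon_eng)
epsilon_true = ln(1 + 0.039)
epsilon_true = 0.03826


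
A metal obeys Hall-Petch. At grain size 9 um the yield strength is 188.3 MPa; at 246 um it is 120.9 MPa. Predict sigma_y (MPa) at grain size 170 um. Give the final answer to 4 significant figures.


sigma_y = sigma0 + k / sqrt(d)
1/sqrt(d1) = 1/sqrt(9e-06) = 333.333;  1/sqrt(d2) = 63.7577
k = (sigma1 - sigma2) / (1/sqrt(d1) - 1/sqrt(d2)) = (188.3 - 120.9) / (333.333 - 63.7577) = 0.250023 MPa*m^0.5
sigma0 = sigma1 - k/sqrt(d1) = 188.3 - 0.250023*333.333 = 104.959 MPa
sigma_y(d3) = 104.959 + 0.250023 / sqrt(1.7e-04) = 124.1 MPa


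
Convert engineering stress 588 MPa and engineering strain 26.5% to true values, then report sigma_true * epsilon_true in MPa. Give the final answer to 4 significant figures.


sigma_true = sigma_eng * (1 + epsilon_eng)
sigma_true = 588 * (1 + 0.265) = 743.82 MPa
epsilon_true = ln(1 + epsilon_eng)
epsilon_true = ln(1 + 0.265) = 0.235072
sigma_true * epsilon_true = 743.82 * 0.235072 = 174.9 MPa


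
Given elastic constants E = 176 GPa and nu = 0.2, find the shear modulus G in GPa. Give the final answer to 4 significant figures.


G = E / (2*(1+nu))
G = 176 / (2*(1+0.2))
G = 73.33 GPa


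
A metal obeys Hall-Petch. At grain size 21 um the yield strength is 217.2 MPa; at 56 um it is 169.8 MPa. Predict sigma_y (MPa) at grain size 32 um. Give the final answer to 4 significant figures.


sigma_y = sigma0 + k / sqrt(d)
1/sqrt(d1) = 1/sqrt(2.1e-05) = 218.218;  1/sqrt(d2) = 133.631
k = (sigma1 - sigma2) / (1/sqrt(d1) - 1/sqrt(d2)) = (217.2 - 169.8) / (218.218 - 133.631) = 0.560368 MPa*m^0.5
sigma0 = sigma1 - k/sqrt(d1) = 217.2 - 0.560368*218.218 = 94.9177 MPa
sigma_y(d3) = 94.9177 + 0.560368 / sqrt(3.2e-05) = 194 MPa


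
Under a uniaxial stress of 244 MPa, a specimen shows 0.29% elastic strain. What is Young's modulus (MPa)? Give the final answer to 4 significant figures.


E = sigma / epsilon
epsilon = 0.29% = 2.9e-03
E = 244 / 2.9e-03
E = 84140 MPa


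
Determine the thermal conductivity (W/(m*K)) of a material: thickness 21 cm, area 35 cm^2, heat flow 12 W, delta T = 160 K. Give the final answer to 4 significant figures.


k = Q*L / (A*dT)
L = 0.21 m, A = 3.5e-03 m^2
k = 12 * 0.21 / (3.5e-03 * 160)
k = 4.5 W/(m*K)


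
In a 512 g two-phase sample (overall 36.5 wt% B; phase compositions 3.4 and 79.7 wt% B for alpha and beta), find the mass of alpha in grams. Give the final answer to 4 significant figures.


f_alpha = (C_beta - C0) / (C_beta - C_alpha)
f_alpha = (79.7 - 36.5) / (79.7 - 3.4) = 0.566186
m_alpha = f_alpha * m_total = 0.566186 * 512 = 289.9 g


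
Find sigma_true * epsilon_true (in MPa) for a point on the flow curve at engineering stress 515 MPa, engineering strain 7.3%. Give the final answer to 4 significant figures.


sigma_true = sigma_eng * (1 + epsilon_eng)
sigma_true = 515 * (1 + 0.073) = 552.595 MPa
epsilon_true = ln(1 + epsilon_eng)
epsilon_true = ln(1 + 0.073) = 0.0704585
sigma_true * epsilon_true = 552.595 * 0.0704585 = 38.93 MPa


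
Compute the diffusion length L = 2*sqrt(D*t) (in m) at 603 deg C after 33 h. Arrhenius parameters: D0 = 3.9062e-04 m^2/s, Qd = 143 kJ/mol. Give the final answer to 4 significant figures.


Step 1: D = D0 * exp(-Qd/(R*T))
T = 876.15 K
D = 3.9062e-04 * exp(-143e3 / (8.314 * 876.15)) = 1.16418e-12 m^2/s
Step 2: L = 2*sqrt(D*t)
t = 33 h = 118800 s
L = 2*sqrt(1.16418e-12 * 118800) = 7.438e-04 m


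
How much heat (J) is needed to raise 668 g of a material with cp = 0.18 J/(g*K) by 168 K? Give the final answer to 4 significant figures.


Q = m * cp * dT
Q = 668 * 0.18 * 168
Q = 20200 J


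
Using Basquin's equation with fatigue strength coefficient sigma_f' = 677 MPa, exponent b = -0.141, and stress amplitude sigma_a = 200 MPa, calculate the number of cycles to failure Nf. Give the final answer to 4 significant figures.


sigma_a = sigma_f' * (2*Nf)^b
2*Nf = (sigma_a / sigma_f')^(1/b)
2*Nf = (200 / 677)^(1/-0.141)
2*Nf = 5698.17
Nf = 2849 cycles


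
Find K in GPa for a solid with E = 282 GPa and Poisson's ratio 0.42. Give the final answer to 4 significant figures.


K = E / (3*(1-2*nu))
K = 282 / (3*(1-2*0.42))
K = 587.5 GPa


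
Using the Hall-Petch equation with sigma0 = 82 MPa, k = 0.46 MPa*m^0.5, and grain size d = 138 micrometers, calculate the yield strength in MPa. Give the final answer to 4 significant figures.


sigma_y = sigma0 + k / sqrt(d)
d = 138 um = 1.38e-04 m
sigma_y = 82 + 0.46 / sqrt(1.38e-04)
sigma_y = 121.2 MPa


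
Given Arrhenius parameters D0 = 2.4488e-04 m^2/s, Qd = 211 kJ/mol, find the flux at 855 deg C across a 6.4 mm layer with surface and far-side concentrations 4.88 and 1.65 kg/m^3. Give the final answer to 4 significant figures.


Step 1: D = D0 * exp(-Qd/(R*T))
T = 855 + 273.15 = 1128.15 K
D = 2.4488e-04 * exp(-211e3 / (8.314 * 1128.15)) = 4.15966e-14 m^2/s
Step 2: J = D * (C1 - C2) / dx
J = 4.15966e-14 * (4.88 - 1.65) / 6.4e-03
J = 2.099e-11 kg/(m^2*s)


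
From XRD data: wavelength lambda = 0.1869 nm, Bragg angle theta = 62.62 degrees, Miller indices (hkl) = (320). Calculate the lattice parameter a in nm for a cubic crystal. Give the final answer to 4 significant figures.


d = lambda / (2*sin(theta))
d = 0.1869 / (2*sin(62.62 deg))
d = 0.105239 nm
a = d * sqrt(h^2+k^2+l^2) = 0.105239 * sqrt(13)
a = 0.3794 nm


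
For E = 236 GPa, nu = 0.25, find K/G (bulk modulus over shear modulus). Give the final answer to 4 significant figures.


G = E / (2*(1+nu))
G = 236 / (2*(1+0.25)) = 94.4 GPa
K = E / (3*(1-2*nu))
K = 236 / (3*(1-2*0.25)) = 157.333 GPa
K/G = 157.333 / 94.4 = 1.667


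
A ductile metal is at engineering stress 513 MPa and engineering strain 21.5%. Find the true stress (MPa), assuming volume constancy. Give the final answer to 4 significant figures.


sigma_true = sigma_eng * (1 + epsilon_eng)
sigma_true = 513 * (1 + 0.215)
sigma_true = 623.3 MPa


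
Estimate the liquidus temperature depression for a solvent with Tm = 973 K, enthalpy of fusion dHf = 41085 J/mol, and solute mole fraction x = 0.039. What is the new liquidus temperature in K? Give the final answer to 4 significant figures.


dT = R*Tm^2*x / dHf
dT = 8.314 * 973^2 * 0.039 / 41085
dT = 7.47166 K
T_new = 973 - 7.47166 = 965.5 K


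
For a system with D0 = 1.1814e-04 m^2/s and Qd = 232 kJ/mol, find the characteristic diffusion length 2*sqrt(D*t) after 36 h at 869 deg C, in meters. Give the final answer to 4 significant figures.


Step 1: D = D0 * exp(-Qd/(R*T))
T = 1142.15 K
D = 1.1814e-04 * exp(-232e3 / (8.314 * 1142.15)) = 2.89612e-15 m^2/s
Step 2: L = 2*sqrt(D*t)
t = 36 h = 129600 s
L = 2*sqrt(2.89612e-15 * 129600) = 3.875e-05 m


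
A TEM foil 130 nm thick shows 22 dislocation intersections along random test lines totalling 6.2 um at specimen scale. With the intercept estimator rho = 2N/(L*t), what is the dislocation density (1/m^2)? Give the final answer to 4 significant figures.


rho = 2N / (L * t)
L = 6.2 um = 6.2e-06 m, t = 130 nm = 1.3e-07 m
rho = 2 * 22 / (6.2e-06 * 1.3e-07)
rho = 5.459e+13 1/m^2


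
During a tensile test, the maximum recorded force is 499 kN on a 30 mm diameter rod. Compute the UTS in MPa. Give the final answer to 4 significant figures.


A0 = pi*(d/2)^2 = pi*(30/2)^2 = 706.858 mm^2
UTS = F_max / A0 = 499*1000 / 706.858
UTS = 705.9 MPa


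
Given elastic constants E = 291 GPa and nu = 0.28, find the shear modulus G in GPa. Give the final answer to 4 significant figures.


G = E / (2*(1+nu))
G = 291 / (2*(1+0.28))
G = 113.7 GPa


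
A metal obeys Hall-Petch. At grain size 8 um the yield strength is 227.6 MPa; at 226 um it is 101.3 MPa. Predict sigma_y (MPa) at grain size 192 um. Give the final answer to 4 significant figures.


sigma_y = sigma0 + k / sqrt(d)
1/sqrt(d1) = 1/sqrt(8e-06) = 353.553;  1/sqrt(d2) = 66.519
k = (sigma1 - sigma2) / (1/sqrt(d1) - 1/sqrt(d2)) = (227.6 - 101.3) / (353.553 - 66.519) = 0.440017 MPa*m^0.5
sigma0 = sigma1 - k/sqrt(d1) = 227.6 - 0.440017*353.553 = 72.0305 MPa
sigma_y(d3) = 72.0305 + 0.440017 / sqrt(1.92e-04) = 103.8 MPa


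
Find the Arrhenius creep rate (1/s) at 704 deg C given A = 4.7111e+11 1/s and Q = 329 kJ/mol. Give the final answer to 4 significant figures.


rate = A * exp(-Q / (R*T))
T = 704 + 273.15 = 977.15 K
rate = 4.7111e+11 * exp(-329e3 / (8.314 * 977.15))
rate = 1.217e-06 1/s


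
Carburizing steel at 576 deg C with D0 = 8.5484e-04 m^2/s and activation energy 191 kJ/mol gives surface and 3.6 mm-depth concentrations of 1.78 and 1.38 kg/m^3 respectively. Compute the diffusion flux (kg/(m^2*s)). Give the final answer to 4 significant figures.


Step 1: D = D0 * exp(-Qd/(R*T))
T = 576 + 273.15 = 849.15 K
D = 8.5484e-04 * exp(-191e3 / (8.314 * 849.15)) = 1.52153e-15 m^2/s
Step 2: J = D * (C1 - C2) / dx
J = 1.52153e-15 * (1.78 - 1.38) / 3.6e-03
J = 1.691e-13 kg/(m^2*s)


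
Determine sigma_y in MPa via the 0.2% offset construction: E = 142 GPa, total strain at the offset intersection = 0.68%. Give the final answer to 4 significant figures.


Offset strain = 0.002
Elastic strain at yield = total_strain - offset = 6.8e-03 - 0.002 = 4.8e-03
sigma_y = E * elastic_strain = 142000 * 4.8e-03
sigma_y = 681.6 MPa


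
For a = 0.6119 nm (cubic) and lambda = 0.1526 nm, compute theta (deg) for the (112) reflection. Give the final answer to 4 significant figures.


d = a / sqrt(h^2+k^2+l^2)
d = 0.6119 / sqrt(6) = 0.249807 nm
lambda = 2*d*sin(theta)  =>  sin(theta) = lambda / (2*d)
sin(theta) = 0.1526 / (2 * 0.249807) = 0.305436
theta = 17.78 deg


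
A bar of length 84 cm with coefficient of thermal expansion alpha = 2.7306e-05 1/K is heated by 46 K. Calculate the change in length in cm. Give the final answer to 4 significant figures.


dL = L0 * alpha * dT
dL = 84 * 2.7306e-05 * 46
dL = 0.1055 cm


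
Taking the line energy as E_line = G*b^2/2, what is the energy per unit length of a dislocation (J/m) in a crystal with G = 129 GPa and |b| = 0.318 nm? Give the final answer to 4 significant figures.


E = G*b^2/2
b = 0.318 nm = 3.18e-10 m
G = 129 GPa = 1.29e+11 Pa
E = 0.5 * 1.29e+11 * (3.18e-10)^2
E = 6.522e-09 J/m


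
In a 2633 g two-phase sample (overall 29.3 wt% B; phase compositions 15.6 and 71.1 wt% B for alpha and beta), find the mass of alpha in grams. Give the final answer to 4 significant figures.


f_alpha = (C_beta - C0) / (C_beta - C_alpha)
f_alpha = (71.1 - 29.3) / (71.1 - 15.6) = 0.753153
m_alpha = f_alpha * m_total = 0.753153 * 2633 = 1983 g


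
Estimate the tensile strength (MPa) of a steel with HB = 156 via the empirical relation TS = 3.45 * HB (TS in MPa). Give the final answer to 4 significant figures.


TS (MPa) = 3.45 * HB
TS = 3.45 * 156
TS = 538.2 MPa
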